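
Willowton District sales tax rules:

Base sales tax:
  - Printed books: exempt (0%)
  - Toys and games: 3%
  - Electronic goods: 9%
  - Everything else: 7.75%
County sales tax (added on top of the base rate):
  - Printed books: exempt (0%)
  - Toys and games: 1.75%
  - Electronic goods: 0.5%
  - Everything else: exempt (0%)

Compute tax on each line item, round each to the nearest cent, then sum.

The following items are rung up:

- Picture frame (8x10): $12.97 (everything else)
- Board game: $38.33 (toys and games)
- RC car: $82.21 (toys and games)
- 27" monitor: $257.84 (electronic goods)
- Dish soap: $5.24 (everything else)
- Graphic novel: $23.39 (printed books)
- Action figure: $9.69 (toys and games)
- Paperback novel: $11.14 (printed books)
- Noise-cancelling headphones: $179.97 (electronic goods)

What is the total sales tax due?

$49.19

Picture frame (8x10) $12.97: everything else → 7.75% + 0% county = 7.75% → $1.01
Board game $38.33: toys and games → 3% + 1.75% county = 4.75% → $1.82
RC car $82.21: toys and games → 3% + 1.75% county = 4.75% → $3.90
27" monitor $257.84: electronic goods → 9% + 0.5% county = 9.5% → $24.49
Dish soap $5.24: everything else → 7.75% + 0% county = 7.75% → $0.41
Graphic novel $23.39: printed books → 0% + 0% county = 0% → $0.00
Action figure $9.69: toys and games → 3% + 1.75% county = 4.75% → $0.46
Paperback novel $11.14: printed books → 0% + 0% county = 0% → $0.00
Noise-cancelling headphones $179.97: electronic goods → 9% + 0.5% county = 9.5% → $17.10
Total tax = $1.01 + $1.82 + $3.90 + $24.49 + $0.41 + $0.46 + $17.10 = $49.19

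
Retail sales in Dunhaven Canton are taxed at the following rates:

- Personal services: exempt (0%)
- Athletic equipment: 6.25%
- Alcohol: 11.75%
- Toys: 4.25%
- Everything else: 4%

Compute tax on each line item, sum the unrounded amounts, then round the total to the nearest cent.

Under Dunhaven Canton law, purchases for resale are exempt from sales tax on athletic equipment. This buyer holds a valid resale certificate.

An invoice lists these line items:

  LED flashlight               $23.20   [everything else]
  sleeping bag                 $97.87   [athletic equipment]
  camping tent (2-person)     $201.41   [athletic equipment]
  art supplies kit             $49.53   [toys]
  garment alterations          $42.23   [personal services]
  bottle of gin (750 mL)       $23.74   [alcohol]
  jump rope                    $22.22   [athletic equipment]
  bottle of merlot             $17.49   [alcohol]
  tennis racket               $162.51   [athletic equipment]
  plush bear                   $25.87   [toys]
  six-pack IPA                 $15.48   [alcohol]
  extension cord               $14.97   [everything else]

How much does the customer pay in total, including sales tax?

LED flashlight $23.20: everything else → 4% → $0.928
Sleeping bag $97.87: athletic equipment, buyer-exempt → 0% → $0.00
Camping tent (2-person) $201.41: athletic equipment, buyer-exempt → 0% → $0.00
Art supplies kit $49.53: toys → 4.25% → $2.105025
Garment alterations $42.23: personal services → 0% → $0.00
Bottle of gin (750 mL) $23.74: alcohol → 11.75% → $2.78945
Jump rope $22.22: athletic equipment, buyer-exempt → 0% → $0.00
Bottle of merlot $17.49: alcohol → 11.75% → $2.055075
Tennis racket $162.51: athletic equipment, buyer-exempt → 0% → $0.00
Plush bear $25.87: toys → 4.25% → $1.099475
Six-pack IPA $15.48: alcohol → 11.75% → $1.8189
Extension cord $14.97: everything else → 4% → $0.5988
Subtotal = $696.52; unrounded tax = $11.394725 → $11.39; total due = $707.91

$707.91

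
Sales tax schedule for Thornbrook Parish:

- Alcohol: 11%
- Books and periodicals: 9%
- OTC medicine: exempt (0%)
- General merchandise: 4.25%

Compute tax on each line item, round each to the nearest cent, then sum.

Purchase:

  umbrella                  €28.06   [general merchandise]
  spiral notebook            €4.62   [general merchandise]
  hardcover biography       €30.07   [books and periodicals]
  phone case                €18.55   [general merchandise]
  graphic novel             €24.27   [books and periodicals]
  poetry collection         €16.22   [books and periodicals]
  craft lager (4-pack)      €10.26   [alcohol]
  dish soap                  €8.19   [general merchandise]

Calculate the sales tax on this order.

Umbrella €28.06: general merchandise → 4.25% → €1.19
Spiral notebook €4.62: general merchandise → 4.25% → €0.20
Hardcover biography €30.07: books and periodicals → 9% → €2.71
Phone case €18.55: general merchandise → 4.25% → €0.79
Graphic novel €24.27: books and periodicals → 9% → €2.18
Poetry collection €16.22: books and periodicals → 9% → €1.46
Craft lager (4-pack) €10.26: alcohol → 11% → €1.13
Dish soap €8.19: general merchandise → 4.25% → €0.35
Total tax = €1.19 + €0.20 + €2.71 + €0.79 + €2.18 + €1.46 + €1.13 + €0.35 = €10.01

€10.01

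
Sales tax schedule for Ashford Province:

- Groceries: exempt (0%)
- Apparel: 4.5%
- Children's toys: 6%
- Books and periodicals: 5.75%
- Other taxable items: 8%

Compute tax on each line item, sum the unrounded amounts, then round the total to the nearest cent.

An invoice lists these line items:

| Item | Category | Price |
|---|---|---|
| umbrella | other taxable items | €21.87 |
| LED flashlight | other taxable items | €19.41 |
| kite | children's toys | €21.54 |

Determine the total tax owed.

€4.59

Umbrella €21.87: other taxable items → 8% → €1.7496
LED flashlight €19.41: other taxable items → 8% → €1.5528
Kite €21.54: children's toys → 6% → €1.2924
Unrounded tax sum = €4.5948 → €4.59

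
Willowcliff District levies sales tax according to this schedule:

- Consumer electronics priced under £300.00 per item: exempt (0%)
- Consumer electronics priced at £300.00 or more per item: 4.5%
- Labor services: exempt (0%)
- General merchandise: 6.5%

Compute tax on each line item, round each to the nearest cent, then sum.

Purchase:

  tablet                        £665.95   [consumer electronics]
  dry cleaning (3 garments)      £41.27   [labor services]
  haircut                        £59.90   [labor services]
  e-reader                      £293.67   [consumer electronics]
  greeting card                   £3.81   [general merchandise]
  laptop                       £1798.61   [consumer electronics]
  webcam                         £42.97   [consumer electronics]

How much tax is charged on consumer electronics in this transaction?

Tablet £665.95: consumer electronics, £300.00 or more → 4.5% → £29.97
E-reader £293.67: consumer electronics, under £300.00 → 0% → £0.00
Laptop £1798.61: consumer electronics, £300.00 or more → 4.5% → £80.94
Webcam £42.97: consumer electronics, under £300.00 → 0% → £0.00
Tax on consumer electronics = £29.97 + £0.00 + £80.94 + £0.00 = £110.91

£110.91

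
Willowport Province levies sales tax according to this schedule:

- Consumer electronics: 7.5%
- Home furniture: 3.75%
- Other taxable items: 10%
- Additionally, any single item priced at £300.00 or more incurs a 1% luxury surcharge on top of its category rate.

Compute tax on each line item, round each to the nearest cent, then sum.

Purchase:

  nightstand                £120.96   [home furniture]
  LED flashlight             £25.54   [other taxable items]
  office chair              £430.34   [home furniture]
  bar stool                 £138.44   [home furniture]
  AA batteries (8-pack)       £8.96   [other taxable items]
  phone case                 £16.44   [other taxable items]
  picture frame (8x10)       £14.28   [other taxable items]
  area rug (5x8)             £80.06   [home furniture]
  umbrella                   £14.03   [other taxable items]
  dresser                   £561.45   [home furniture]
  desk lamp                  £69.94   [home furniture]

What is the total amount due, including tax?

£1550.82

Nightstand £120.96: home furniture → 3.75% → £4.54
LED flashlight £25.54: other taxable items → 10% → £2.55
Office chair £430.34: home furniture → 3.75% + 1% surcharge = 4.75% → £20.44
Bar stool £138.44: home furniture → 3.75% → £5.19
AA batteries (8-pack) £8.96: other taxable items → 10% → £0.90
Phone case £16.44: other taxable items → 10% → £1.64
Picture frame (8x10) £14.28: other taxable items → 10% → £1.43
Area rug (5x8) £80.06: home furniture → 3.75% → £3.00
Umbrella £14.03: other taxable items → 10% → £1.40
Dresser £561.45: home furniture → 3.75% + 1% surcharge = 4.75% → £26.67
Desk lamp £69.94: home furniture → 3.75% → £2.62
Subtotal = £1480.44; tax = £70.38; total due = £1550.82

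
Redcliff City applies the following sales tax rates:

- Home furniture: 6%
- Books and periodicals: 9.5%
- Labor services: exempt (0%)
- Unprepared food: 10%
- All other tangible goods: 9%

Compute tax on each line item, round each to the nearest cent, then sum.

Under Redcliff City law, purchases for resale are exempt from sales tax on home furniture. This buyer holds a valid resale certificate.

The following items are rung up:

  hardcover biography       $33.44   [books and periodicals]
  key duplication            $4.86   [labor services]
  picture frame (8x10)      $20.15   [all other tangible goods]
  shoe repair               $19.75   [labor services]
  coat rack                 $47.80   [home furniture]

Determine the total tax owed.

Hardcover biography $33.44: books and periodicals → 9.5% → $3.18
Key duplication $4.86: labor services → 0% → $0.00
Picture frame (8x10) $20.15: all other tangible goods → 9% → $1.81
Shoe repair $19.75: labor services → 0% → $0.00
Coat rack $47.80: home furniture, buyer-exempt → 0% → $0.00
Total tax = $3.18 + $1.81 = $4.99

$4.99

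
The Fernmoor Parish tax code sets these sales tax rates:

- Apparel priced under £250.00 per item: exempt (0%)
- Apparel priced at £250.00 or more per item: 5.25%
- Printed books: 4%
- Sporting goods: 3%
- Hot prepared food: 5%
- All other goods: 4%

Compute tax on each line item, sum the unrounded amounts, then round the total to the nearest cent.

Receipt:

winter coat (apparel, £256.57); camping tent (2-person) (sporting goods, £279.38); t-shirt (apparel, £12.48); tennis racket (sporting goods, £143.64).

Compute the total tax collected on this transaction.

£26.16

Winter coat £256.57: apparel, £250.00 or more → 5.25% → £13.469925
Camping tent (2-person) £279.38: sporting goods → 3% → £8.3814
T-shirt £12.48: apparel, under £250.00 → 0% → £0.00
Tennis racket £143.64: sporting goods → 3% → £4.3092
Unrounded tax sum = £26.160525 → £26.16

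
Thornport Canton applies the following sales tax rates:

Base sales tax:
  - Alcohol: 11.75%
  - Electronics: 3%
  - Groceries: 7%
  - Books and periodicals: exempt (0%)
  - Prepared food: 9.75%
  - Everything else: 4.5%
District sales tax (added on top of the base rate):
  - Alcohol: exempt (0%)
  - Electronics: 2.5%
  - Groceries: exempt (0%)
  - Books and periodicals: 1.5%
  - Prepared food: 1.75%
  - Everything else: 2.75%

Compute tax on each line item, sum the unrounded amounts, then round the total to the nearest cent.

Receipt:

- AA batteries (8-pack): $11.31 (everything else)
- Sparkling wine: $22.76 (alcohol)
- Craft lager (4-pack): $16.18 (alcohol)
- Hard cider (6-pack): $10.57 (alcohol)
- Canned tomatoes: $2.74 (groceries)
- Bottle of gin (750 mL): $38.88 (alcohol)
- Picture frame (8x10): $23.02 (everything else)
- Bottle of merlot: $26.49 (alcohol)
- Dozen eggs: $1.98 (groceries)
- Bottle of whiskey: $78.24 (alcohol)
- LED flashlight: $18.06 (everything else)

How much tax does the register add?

$26.82

AA batteries (8-pack) $11.31: everything else → 4.5% + 2.75% district = 7.25% → $0.819975
Sparkling wine $22.76: alcohol → 11.75% + 0% district = 11.75% → $2.6743
Craft lager (4-pack) $16.18: alcohol → 11.75% + 0% district = 11.75% → $1.90115
Hard cider (6-pack) $10.57: alcohol → 11.75% + 0% district = 11.75% → $1.241975
Canned tomatoes $2.74: groceries → 7% + 0% district = 7% → $0.1918
Bottle of gin (750 mL) $38.88: alcohol → 11.75% + 0% district = 11.75% → $4.5684
Picture frame (8x10) $23.02: everything else → 4.5% + 2.75% district = 7.25% → $1.66895
Bottle of merlot $26.49: alcohol → 11.75% + 0% district = 11.75% → $3.112575
Dozen eggs $1.98: groceries → 7% + 0% district = 7% → $0.1386
Bottle of whiskey $78.24: alcohol → 11.75% + 0% district = 11.75% → $9.1932
LED flashlight $18.06: everything else → 4.5% + 2.75% district = 7.25% → $1.30935
Unrounded tax sum = $26.820275 → $26.82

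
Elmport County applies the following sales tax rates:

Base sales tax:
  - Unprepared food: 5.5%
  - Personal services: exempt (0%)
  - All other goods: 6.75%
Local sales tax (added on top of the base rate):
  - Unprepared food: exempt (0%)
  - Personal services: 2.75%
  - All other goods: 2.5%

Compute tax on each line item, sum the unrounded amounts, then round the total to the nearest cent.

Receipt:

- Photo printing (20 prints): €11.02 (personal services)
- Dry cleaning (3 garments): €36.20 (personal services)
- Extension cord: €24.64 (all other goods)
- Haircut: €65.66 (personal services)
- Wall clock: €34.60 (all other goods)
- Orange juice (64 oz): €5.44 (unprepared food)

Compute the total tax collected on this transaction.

€8.88

Photo printing (20 prints) €11.02: personal services → 0% + 2.75% local = 2.75% → €0.30305
Dry cleaning (3 garments) €36.20: personal services → 0% + 2.75% local = 2.75% → €0.9955
Extension cord €24.64: all other goods → 6.75% + 2.5% local = 9.25% → €2.2792
Haircut €65.66: personal services → 0% + 2.75% local = 2.75% → €1.80565
Wall clock €34.60: all other goods → 6.75% + 2.5% local = 9.25% → €3.2005
Orange juice (64 oz) €5.44: unprepared food → 5.5% + 0% local = 5.5% → €0.2992
Unrounded tax sum = €8.8831 → €8.88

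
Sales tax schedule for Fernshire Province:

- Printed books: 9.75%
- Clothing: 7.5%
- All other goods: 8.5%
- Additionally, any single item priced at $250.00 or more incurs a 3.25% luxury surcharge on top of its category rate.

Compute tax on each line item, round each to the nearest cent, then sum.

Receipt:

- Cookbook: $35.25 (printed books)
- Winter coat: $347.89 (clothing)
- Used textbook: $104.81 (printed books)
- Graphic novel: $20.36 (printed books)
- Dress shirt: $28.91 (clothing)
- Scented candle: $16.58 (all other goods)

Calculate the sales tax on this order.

$56.63

Cookbook $35.25: printed books → 9.75% → $3.44
Winter coat $347.89: clothing → 7.5% + 3.25% surcharge = 10.75% → $37.40
Used textbook $104.81: printed books → 9.75% → $10.22
Graphic novel $20.36: printed books → 9.75% → $1.99
Dress shirt $28.91: clothing → 7.5% → $2.17
Scented candle $16.58: all other goods → 8.5% → $1.41
Total tax = $3.44 + $37.40 + $10.22 + $1.99 + $2.17 + $1.41 = $56.63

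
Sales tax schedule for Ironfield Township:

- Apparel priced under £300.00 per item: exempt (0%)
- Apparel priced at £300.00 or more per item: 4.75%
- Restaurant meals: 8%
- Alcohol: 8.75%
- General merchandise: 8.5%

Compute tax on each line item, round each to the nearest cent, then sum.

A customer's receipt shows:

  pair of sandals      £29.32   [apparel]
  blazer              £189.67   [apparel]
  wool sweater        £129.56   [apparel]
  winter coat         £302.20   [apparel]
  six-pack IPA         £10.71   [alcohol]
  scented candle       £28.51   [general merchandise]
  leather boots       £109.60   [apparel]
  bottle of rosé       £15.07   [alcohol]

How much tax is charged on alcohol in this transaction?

£2.26

Six-pack IPA £10.71: alcohol → 8.75% → £0.94
Bottle of rosé £15.07: alcohol → 8.75% → £1.32
Tax on alcohol = £0.94 + £1.32 = £2.26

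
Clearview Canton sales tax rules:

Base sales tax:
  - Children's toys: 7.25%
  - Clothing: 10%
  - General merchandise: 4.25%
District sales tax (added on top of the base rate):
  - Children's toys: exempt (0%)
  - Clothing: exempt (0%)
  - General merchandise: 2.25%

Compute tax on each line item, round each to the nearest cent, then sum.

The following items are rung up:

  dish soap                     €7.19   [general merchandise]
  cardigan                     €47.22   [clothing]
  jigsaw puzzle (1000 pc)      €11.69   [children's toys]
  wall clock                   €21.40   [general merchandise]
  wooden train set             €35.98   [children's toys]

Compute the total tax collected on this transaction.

€10.04

Dish soap €7.19: general merchandise → 4.25% + 2.25% district = 6.5% → €0.47
Cardigan €47.22: clothing → 10% + 0% district = 10% → €4.72
Jigsaw puzzle (1000 pc) €11.69: children's toys → 7.25% + 0% district = 7.25% → €0.85
Wall clock €21.40: general merchandise → 4.25% + 2.25% district = 6.5% → €1.39
Wooden train set €35.98: children's toys → 7.25% + 0% district = 7.25% → €2.61
Total tax = €0.47 + €4.72 + €0.85 + €1.39 + €2.61 = €10.04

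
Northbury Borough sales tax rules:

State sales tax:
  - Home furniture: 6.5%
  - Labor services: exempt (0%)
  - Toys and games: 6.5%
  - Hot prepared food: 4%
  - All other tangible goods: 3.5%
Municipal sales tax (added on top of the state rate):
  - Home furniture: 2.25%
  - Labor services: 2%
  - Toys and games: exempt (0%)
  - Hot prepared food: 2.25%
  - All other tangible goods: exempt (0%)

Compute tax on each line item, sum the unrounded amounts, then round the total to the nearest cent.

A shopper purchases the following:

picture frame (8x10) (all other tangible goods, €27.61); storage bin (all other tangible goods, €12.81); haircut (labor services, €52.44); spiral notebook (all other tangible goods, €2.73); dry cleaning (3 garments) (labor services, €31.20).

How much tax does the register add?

€3.18

Picture frame (8x10) €27.61: all other tangible goods → 3.5% + 0% municipal = 3.5% → €0.96635
Storage bin €12.81: all other tangible goods → 3.5% + 0% municipal = 3.5% → €0.44835
Haircut €52.44: labor services → 0% + 2% municipal = 2% → €1.0488
Spiral notebook €2.73: all other tangible goods → 3.5% + 0% municipal = 3.5% → €0.09555
Dry cleaning (3 garments) €31.20: labor services → 0% + 2% municipal = 2% → €0.624
Unrounded tax sum = €3.18305 → €3.18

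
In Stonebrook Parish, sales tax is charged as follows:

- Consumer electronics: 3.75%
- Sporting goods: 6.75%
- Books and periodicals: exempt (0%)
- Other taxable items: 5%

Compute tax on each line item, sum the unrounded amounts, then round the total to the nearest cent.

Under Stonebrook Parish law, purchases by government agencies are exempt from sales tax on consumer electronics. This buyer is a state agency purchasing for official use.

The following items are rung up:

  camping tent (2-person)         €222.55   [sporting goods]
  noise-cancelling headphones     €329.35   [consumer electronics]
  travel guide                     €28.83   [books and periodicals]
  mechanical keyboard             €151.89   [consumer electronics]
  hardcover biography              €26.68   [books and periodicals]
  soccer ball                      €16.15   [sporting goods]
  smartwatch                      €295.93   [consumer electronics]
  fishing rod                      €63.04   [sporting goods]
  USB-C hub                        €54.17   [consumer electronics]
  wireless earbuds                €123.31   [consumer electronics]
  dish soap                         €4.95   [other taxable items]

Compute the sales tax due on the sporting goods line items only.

Camping tent (2-person) €222.55: sporting goods → 6.75% → €15.022125
Soccer ball €16.15: sporting goods → 6.75% → €1.090125
Fishing rod €63.04: sporting goods → 6.75% → €4.2552
Tax on sporting goods: unrounded sum = €20.36745 → €20.37

€20.37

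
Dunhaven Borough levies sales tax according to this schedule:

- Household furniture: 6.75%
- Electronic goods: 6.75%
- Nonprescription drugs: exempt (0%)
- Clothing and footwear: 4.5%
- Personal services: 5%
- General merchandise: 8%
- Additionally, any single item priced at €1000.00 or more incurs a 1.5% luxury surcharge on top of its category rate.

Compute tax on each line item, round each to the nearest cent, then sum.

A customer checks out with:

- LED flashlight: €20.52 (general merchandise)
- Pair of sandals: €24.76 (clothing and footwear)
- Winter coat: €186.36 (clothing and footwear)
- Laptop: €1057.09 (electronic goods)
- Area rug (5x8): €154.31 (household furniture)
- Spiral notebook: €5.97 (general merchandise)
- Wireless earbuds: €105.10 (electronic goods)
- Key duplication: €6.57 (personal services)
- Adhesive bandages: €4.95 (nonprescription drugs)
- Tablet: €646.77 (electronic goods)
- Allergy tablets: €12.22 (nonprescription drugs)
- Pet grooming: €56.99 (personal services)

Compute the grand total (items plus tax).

€2444.79

LED flashlight €20.52: general merchandise → 8% → €1.64
Pair of sandals €24.76: clothing and footwear → 4.5% → €1.11
Winter coat €186.36: clothing and footwear → 4.5% → €8.39
Laptop €1057.09: electronic goods → 6.75% + 1.5% surcharge = 8.25% → €87.21
Area rug (5x8) €154.31: household furniture → 6.75% → €10.42
Spiral notebook €5.97: general merchandise → 8% → €0.48
Wireless earbuds €105.10: electronic goods → 6.75% → €7.09
Key duplication €6.57: personal services → 5% → €0.33
Adhesive bandages €4.95: nonprescription drugs → 0% → €0.00
Tablet €646.77: electronic goods → 6.75% → €43.66
Allergy tablets €12.22: nonprescription drugs → 0% → €0.00
Pet grooming €56.99: personal services → 5% → €2.85
Subtotal = €2281.61; tax = €163.18; total due = €2444.79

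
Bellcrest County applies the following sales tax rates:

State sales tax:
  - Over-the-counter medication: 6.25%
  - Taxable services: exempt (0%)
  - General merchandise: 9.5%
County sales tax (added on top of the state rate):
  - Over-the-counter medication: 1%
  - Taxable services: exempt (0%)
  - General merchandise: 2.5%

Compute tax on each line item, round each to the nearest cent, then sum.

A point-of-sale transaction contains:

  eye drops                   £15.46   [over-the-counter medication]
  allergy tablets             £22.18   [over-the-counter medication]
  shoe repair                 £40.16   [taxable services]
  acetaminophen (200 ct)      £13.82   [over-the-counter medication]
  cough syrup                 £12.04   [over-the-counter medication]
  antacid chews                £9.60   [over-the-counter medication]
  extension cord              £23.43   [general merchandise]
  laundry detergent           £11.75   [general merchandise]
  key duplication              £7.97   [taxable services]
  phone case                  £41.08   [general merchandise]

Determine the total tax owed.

Eye drops £15.46: over-the-counter medication → 6.25% + 1% county = 7.25% → £1.12
Allergy tablets £22.18: over-the-counter medication → 6.25% + 1% county = 7.25% → £1.61
Shoe repair £40.16: taxable services → 0% + 0% county = 0% → £0.00
Acetaminophen (200 ct) £13.82: over-the-counter medication → 6.25% + 1% county = 7.25% → £1.00
Cough syrup £12.04: over-the-counter medication → 6.25% + 1% county = 7.25% → £0.87
Antacid chews £9.60: over-the-counter medication → 6.25% + 1% county = 7.25% → £0.70
Extension cord £23.43: general merchandise → 9.5% + 2.5% county = 12% → £2.81
Laundry detergent £11.75: general merchandise → 9.5% + 2.5% county = 12% → £1.41
Key duplication £7.97: taxable services → 0% + 0% county = 0% → £0.00
Phone case £41.08: general merchandise → 9.5% + 2.5% county = 12% → £4.93
Total tax = £1.12 + £1.61 + £1.00 + £0.87 + £0.70 + £2.81 + £1.41 + £4.93 = £14.45

£14.45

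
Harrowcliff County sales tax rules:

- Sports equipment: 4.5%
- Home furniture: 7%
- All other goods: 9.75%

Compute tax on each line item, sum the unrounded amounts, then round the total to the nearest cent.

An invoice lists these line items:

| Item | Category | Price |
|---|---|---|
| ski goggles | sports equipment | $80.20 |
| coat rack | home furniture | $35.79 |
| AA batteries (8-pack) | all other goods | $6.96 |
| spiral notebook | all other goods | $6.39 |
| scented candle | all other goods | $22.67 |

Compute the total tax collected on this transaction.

$9.63

Ski goggles $80.20: sports equipment → 4.5% → $3.609
Coat rack $35.79: home furniture → 7% → $2.5053
AA batteries (8-pack) $6.96: all other goods → 9.75% → $0.6786
Spiral notebook $6.39: all other goods → 9.75% → $0.623025
Scented candle $22.67: all other goods → 9.75% → $2.210325
Unrounded tax sum = $9.62625 → $9.63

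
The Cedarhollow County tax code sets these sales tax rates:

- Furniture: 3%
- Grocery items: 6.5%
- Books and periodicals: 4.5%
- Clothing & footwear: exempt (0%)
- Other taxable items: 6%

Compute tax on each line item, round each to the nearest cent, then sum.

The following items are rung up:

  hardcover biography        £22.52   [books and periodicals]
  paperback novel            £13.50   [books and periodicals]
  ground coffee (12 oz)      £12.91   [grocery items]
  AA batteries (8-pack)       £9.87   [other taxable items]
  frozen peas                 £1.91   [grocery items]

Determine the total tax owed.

Hardcover biography £22.52: books and periodicals → 4.5% → £1.01
Paperback novel £13.50: books and periodicals → 4.5% → £0.61
Ground coffee (12 oz) £12.91: grocery items → 6.5% → £0.84
AA batteries (8-pack) £9.87: other taxable items → 6% → £0.59
Frozen peas £1.91: grocery items → 6.5% → £0.12
Total tax = £1.01 + £0.61 + £0.84 + £0.59 + £0.12 = £3.17

£3.17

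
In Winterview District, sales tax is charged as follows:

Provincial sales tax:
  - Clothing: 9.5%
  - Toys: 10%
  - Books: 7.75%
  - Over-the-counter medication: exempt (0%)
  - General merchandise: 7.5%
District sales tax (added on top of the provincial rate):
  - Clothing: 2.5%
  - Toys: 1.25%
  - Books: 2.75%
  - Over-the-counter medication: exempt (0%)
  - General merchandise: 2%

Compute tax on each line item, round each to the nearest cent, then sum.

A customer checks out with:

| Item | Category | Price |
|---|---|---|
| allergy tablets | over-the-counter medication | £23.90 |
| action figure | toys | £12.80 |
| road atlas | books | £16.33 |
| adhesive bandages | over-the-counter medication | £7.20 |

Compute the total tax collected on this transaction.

Allergy tablets £23.90: over-the-counter medication → 0% + 0% district = 0% → £0.00
Action figure £12.80: toys → 10% + 1.25% district = 11.25% → £1.44
Road atlas £16.33: books → 7.75% + 2.75% district = 10.5% → £1.71
Adhesive bandages £7.20: over-the-counter medication → 0% + 0% district = 0% → £0.00
Total tax = £1.44 + £1.71 = £3.15

£3.15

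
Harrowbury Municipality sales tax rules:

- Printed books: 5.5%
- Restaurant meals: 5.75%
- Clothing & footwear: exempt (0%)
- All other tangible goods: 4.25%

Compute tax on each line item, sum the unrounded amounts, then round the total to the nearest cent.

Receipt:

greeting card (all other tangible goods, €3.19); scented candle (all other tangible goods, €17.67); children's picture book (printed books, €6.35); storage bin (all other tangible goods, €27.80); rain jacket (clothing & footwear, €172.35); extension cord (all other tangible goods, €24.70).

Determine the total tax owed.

Greeting card €3.19: all other tangible goods → 4.25% → €0.135575
Scented candle €17.67: all other tangible goods → 4.25% → €0.750975
Children's picture book €6.35: printed books → 5.5% → €0.34925
Storage bin €27.80: all other tangible goods → 4.25% → €1.1815
Rain jacket €172.35: clothing & footwear → 0% → €0.00
Extension cord €24.70: all other tangible goods → 4.25% → €1.04975
Unrounded tax sum = €3.46705 → €3.47

€3.47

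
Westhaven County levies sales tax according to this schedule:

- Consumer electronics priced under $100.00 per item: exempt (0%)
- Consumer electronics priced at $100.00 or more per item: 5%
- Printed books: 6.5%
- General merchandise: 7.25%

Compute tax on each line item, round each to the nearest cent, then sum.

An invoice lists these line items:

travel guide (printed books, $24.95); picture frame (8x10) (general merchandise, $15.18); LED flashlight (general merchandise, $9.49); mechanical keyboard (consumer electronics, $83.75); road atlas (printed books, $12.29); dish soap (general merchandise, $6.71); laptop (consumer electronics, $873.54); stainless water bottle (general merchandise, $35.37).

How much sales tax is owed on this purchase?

$50.94

Travel guide $24.95: printed books → 6.5% → $1.62
Picture frame (8x10) $15.18: general merchandise → 7.25% → $1.10
LED flashlight $9.49: general merchandise → 7.25% → $0.69
Mechanical keyboard $83.75: consumer electronics, under $100.00 → 0% → $0.00
Road atlas $12.29: printed books → 6.5% → $0.80
Dish soap $6.71: general merchandise → 7.25% → $0.49
Laptop $873.54: consumer electronics, $100.00 or more → 5% → $43.68
Stainless water bottle $35.37: general merchandise → 7.25% → $2.56
Total tax = $1.62 + $1.10 + $0.69 + $0.80 + $0.49 + $43.68 + $2.56 = $50.94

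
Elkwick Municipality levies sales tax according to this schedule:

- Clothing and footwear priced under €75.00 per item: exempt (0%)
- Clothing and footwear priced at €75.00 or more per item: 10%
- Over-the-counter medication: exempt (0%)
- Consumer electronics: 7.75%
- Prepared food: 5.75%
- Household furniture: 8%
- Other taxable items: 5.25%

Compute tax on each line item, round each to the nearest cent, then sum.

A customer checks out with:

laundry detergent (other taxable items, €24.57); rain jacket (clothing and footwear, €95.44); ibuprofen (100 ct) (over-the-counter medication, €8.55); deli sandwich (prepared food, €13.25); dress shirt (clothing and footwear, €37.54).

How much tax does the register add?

€11.59

Laundry detergent €24.57: other taxable items → 5.25% → €1.29
Rain jacket €95.44: clothing and footwear, €75.00 or more → 10% → €9.54
Ibuprofen (100 ct) €8.55: over-the-counter medication → 0% → €0.00
Deli sandwich €13.25: prepared food → 5.75% → €0.76
Dress shirt €37.54: clothing and footwear, under €75.00 → 0% → €0.00
Total tax = €1.29 + €9.54 + €0.76 = €11.59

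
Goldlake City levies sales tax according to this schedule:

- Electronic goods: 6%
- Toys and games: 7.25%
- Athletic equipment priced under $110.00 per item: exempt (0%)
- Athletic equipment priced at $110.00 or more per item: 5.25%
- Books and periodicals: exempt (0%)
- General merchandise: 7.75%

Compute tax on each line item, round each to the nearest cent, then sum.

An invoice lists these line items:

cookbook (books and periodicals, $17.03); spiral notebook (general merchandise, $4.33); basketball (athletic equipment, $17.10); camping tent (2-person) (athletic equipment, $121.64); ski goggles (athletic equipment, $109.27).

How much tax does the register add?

Cookbook $17.03: books and periodicals → 0% → $0.00
Spiral notebook $4.33: general merchandise → 7.75% → $0.34
Basketball $17.10: athletic equipment, under $110.00 → 0% → $0.00
Camping tent (2-person) $121.64: athletic equipment, $110.00 or more → 5.25% → $6.39
Ski goggles $109.27: athletic equipment, under $110.00 → 0% → $0.00
Total tax = $0.34 + $6.39 = $6.73

$6.73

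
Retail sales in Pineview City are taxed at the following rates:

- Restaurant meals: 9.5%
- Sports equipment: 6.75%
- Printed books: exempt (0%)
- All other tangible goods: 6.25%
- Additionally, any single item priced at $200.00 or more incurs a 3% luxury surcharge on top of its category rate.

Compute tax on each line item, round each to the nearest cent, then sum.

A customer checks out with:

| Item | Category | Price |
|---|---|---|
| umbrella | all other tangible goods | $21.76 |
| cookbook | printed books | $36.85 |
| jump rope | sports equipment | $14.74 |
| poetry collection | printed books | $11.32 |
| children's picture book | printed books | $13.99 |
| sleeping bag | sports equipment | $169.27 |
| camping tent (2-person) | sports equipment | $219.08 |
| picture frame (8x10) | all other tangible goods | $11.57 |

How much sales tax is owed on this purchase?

$35.86

Umbrella $21.76: all other tangible goods → 6.25% → $1.36
Cookbook $36.85: printed books → 0% → $0.00
Jump rope $14.74: sports equipment → 6.75% → $0.99
Poetry collection $11.32: printed books → 0% → $0.00
Children's picture book $13.99: printed books → 0% → $0.00
Sleeping bag $169.27: sports equipment → 6.75% → $11.43
Camping tent (2-person) $219.08: sports equipment → 6.75% + 3% surcharge = 9.75% → $21.36
Picture frame (8x10) $11.57: all other tangible goods → 6.25% → $0.72
Total tax = $1.36 + $0.99 + $11.43 + $21.36 + $0.72 = $35.86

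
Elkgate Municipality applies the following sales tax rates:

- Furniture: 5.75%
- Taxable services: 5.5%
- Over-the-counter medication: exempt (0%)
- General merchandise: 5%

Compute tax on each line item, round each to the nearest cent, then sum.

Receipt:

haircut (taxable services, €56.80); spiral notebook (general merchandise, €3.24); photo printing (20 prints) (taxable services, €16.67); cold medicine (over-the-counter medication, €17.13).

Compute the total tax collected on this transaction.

Haircut €56.80: taxable services → 5.5% → €3.12
Spiral notebook €3.24: general merchandise → 5% → €0.16
Photo printing (20 prints) €16.67: taxable services → 5.5% → €0.92
Cold medicine €17.13: over-the-counter medication → 0% → €0.00
Total tax = €3.12 + €0.16 + €0.92 = €4.20

€4.20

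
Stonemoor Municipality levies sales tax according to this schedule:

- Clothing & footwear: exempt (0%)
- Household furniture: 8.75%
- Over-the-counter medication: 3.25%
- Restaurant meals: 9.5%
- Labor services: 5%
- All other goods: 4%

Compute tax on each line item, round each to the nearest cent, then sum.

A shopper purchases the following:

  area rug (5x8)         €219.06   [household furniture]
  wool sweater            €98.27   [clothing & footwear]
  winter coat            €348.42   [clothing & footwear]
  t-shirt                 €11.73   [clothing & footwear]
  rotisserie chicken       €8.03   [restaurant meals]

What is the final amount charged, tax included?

€705.44

Area rug (5x8) €219.06: household furniture → 8.75% → €19.17
Wool sweater €98.27: clothing & footwear → 0% → €0.00
Winter coat €348.42: clothing & footwear → 0% → €0.00
T-shirt €11.73: clothing & footwear → 0% → €0.00
Rotisserie chicken €8.03: restaurant meals → 9.5% → €0.76
Subtotal = €685.51; tax = €19.93; total due = €705.44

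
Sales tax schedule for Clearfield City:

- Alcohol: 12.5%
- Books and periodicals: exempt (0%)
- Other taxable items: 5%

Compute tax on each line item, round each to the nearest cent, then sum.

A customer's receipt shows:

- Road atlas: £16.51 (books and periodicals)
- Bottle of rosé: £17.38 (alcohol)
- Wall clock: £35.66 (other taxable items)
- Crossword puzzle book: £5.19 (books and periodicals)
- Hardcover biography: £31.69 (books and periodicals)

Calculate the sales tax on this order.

Road atlas £16.51: books and periodicals → 0% → £0.00
Bottle of rosé £17.38: alcohol → 12.5% → £2.17
Wall clock £35.66: other taxable items → 5% → £1.78
Crossword puzzle book £5.19: books and periodicals → 0% → £0.00
Hardcover biography £31.69: books and periodicals → 0% → £0.00
Total tax = £2.17 + £1.78 = £3.95

£3.95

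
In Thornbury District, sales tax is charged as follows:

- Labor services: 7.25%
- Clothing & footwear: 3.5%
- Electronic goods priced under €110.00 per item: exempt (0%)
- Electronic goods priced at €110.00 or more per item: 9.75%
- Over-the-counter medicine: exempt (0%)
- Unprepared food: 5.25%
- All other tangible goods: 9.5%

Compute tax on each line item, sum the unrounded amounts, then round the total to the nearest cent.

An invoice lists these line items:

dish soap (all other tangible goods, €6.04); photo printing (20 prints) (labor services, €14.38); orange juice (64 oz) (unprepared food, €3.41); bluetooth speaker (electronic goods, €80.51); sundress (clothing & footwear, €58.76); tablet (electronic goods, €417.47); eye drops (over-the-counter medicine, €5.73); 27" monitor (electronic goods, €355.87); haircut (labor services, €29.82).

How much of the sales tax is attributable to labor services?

€3.20

Photo printing (20 prints) €14.38: labor services → 7.25% → €1.04255
Haircut €29.82: labor services → 7.25% → €2.16195
Tax on labor services: unrounded sum = €3.2045 → €3.20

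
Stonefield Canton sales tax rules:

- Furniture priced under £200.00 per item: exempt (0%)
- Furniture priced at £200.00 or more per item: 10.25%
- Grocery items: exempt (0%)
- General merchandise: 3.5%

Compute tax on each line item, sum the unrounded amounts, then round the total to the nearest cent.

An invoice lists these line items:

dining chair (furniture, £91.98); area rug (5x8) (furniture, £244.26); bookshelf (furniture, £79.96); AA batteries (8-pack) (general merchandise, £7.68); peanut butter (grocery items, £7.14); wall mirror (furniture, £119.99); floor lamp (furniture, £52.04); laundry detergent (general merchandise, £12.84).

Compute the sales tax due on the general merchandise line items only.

£0.72

AA batteries (8-pack) £7.68: general merchandise → 3.5% → £0.2688
Laundry detergent £12.84: general merchandise → 3.5% → £0.4494
Tax on general merchandise: unrounded sum = £0.7182 → £0.72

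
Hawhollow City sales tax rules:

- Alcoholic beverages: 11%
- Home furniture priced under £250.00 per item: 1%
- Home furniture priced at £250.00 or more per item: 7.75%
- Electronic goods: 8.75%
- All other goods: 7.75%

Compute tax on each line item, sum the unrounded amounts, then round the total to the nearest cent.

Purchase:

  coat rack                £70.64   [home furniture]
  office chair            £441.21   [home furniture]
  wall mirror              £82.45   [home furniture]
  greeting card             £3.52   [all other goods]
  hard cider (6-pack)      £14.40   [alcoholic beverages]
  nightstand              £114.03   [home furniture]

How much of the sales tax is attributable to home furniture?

Coat rack £70.64: home furniture, under £250.00 → 1% → £0.7064
Office chair £441.21: home furniture, £250.00 or more → 7.75% → £34.193775
Wall mirror £82.45: home furniture, under £250.00 → 1% → £0.8245
Nightstand £114.03: home furniture, under £250.00 → 1% → £1.1403
Tax on home furniture: unrounded sum = £36.864975 → £36.86

£36.86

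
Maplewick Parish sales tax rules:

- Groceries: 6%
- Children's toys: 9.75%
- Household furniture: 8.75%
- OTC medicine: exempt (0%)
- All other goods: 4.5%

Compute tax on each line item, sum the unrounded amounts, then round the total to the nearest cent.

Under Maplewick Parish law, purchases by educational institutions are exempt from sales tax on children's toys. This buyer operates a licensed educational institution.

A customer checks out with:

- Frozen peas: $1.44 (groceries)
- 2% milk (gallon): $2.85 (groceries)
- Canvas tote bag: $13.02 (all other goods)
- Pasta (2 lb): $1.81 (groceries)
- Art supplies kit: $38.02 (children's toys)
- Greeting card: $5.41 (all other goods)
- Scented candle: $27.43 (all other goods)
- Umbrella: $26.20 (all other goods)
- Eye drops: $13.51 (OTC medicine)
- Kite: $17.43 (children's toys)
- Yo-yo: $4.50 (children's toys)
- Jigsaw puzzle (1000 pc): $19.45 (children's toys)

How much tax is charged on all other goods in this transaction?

$3.24

Canvas tote bag $13.02: all other goods → 4.5% → $0.5859
Greeting card $5.41: all other goods → 4.5% → $0.24345
Scented candle $27.43: all other goods → 4.5% → $1.23435
Umbrella $26.20: all other goods → 4.5% → $1.179
Tax on all other goods: unrounded sum = $3.2427 → $3.24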